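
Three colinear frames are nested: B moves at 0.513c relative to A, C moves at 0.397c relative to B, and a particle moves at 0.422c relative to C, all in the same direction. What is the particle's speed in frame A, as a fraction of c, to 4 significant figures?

u ≈ 0.8931c

Compose boost 2: (0.397 + 0.513)/(1 + 0.397×0.513) = 0.9100/1.20366 = 0.756027
Compose boost 3: (0.422 + 0.756027)/(1 + 0.422×0.756027) = 1.17803/1.31904 = 0.8931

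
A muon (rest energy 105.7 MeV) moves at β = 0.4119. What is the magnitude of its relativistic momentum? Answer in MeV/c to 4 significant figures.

p ≈ 47.78 MeV/c

γ = 1/√(1 − 0.4119²) = 1.09742
p = γβm₀c = 1.09742 × 0.4119 × 105.7 MeV/c = 47.78 MeV/c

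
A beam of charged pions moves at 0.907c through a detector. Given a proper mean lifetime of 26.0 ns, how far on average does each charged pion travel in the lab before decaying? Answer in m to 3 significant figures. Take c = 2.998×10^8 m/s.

γ = 1/√(1 − 0.907²) = 2.3746
Dilated lifetime: Δt = γτ₀ = 2.3746 × 26.0 ns = 61.739 ns
d = vΔt = 0.907c × 61.739 ns = 2.7192×10^8 m/s × 6.1739×10^-8 s = 16.8 m

d ≈ 16.8 m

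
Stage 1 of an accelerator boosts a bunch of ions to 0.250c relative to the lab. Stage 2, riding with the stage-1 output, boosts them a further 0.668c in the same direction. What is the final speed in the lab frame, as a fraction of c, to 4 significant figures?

u ≈ 0.7866c

Compose boost 2: (0.668 + 0.250)/(1 + 0.668×0.250) = 0.9180/1.16700 = 0.7866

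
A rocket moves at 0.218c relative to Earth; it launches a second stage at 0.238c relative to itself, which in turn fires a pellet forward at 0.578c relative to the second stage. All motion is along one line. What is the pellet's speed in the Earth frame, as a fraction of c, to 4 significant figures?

u ≈ 0.8088c

Compose boost 2: (0.238 + 0.218)/(1 + 0.238×0.218) = 0.4560/1.05188 = 0.433508
Compose boost 3: (0.578 + 0.433508)/(1 + 0.578×0.433508) = 1.01151/1.25057 = 0.8088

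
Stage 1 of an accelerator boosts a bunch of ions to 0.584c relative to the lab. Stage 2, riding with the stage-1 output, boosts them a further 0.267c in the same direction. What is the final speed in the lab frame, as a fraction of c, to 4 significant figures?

u ≈ 0.7362c

Compose boost 2: (0.267 + 0.584)/(1 + 0.267×0.584) = 0.8510/1.15593 = 0.7362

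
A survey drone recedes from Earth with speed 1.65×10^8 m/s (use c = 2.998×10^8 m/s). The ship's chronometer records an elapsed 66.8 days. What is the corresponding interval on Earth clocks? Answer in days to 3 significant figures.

Δt ≈ 80.0 days

β = v/c = 1.65×10^8 / 2.998×10^8 = 0.55037
γ = 1/√(1 − 0.55037²) = 1.1977
Time dilation: Δt = γτ₀ = 1.1977 × 66.8 days = 80.0 days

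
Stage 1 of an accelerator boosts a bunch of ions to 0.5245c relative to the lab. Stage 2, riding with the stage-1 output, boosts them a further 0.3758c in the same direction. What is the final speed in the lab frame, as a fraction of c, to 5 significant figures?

Compose boost 2: (0.3758 + 0.5245)/(1 + 0.3758×0.5245) = 0.90030/1.197107 = 0.75206

u ≈ 0.75206c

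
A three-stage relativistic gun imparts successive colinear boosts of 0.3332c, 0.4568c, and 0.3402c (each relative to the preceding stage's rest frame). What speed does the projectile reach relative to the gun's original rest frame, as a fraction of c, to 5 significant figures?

Compose boost 2: (0.4568 + 0.3332)/(1 + 0.4568×0.3332) = 0.79000/1.152206 = 0.6856414
Compose boost 3: (0.3402 + 0.6856414)/(1 + 0.3402×0.6856414) = 1.025841/1.233255 = 0.83182

u ≈ 0.83182c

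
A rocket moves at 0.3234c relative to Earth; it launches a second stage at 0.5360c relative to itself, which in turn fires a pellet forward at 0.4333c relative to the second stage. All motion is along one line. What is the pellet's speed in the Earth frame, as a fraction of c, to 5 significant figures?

u ≈ 0.88490c

Compose boost 2: (0.5360 + 0.3234)/(1 + 0.5360×0.3234) = 0.85940/1.173342 = 0.7324375
Compose boost 3: (0.4333 + 0.7324375)/(1 + 0.4333×0.7324375) = 1.165738/1.317365 = 0.88490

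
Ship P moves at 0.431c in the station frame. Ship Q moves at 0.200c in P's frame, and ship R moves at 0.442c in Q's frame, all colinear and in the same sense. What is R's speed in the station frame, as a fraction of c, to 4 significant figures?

u ≈ 0.8139c

Compose boost 2: (0.200 + 0.431)/(1 + 0.200×0.431) = 0.6310/1.08620 = 0.580924
Compose boost 3: (0.442 + 0.580924)/(1 + 0.442×0.580924) = 1.02292/1.25677 = 0.8139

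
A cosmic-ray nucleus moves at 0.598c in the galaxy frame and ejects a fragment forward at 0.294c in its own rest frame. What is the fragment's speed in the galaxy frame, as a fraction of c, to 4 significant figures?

Compose boost 2: (0.294 + 0.598)/(1 + 0.294×0.598) = 0.8920/1.17581 = 0.7586

u ≈ 0.7586c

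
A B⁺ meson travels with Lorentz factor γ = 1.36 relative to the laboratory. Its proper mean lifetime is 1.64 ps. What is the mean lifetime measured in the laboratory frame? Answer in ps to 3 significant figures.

γ = 1.36 (given)
Time dilation: Δt = γτ₀ = 1.36 × 1.64 ps = 2.23 ps

Δt ≈ 2.23 ps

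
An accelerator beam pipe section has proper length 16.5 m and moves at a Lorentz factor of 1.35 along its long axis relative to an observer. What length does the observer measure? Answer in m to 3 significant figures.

γ = 1.35 (given)
Length contraction: L = L₀/γ = 16.5/1.35 = 12.2 m

L ≈ 12.2 m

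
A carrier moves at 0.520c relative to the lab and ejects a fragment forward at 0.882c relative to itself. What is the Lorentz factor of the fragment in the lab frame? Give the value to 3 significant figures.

u_lab = (0.882 + 0.520)/(1 + 0.882×0.520) = 1.402/1.45864 = 0.961169
γ = 1/√(1 − 0.961169²) = 3.62

γ ≈ 3.62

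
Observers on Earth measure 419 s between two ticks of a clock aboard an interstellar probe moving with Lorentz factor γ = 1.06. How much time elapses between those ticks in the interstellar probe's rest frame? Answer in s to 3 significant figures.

τ₀ ≈ 395 s

γ = 1.06 (given)
Proper time: τ₀ = Δt/γ = 419/1.06 = 395 s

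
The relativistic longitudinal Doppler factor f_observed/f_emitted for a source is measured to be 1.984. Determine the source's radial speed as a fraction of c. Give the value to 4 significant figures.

β ≈ 0.5948

f_obs/f_src = √((1+β)/(1−β)) = 1.984  ⇒  (1+β)/(1−β) = 3.93626
β = |1 − D²|/(1 + D²) = |1 − 3.93626|/(1 + 3.93626) = 0.5948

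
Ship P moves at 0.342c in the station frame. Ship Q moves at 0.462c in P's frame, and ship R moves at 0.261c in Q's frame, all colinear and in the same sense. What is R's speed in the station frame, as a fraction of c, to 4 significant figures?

Compose boost 2: (0.462 + 0.342)/(1 + 0.462×0.342) = 0.8040/1.15800 = 0.694298
Compose boost 3: (0.261 + 0.694298)/(1 + 0.261×0.694298) = 0.955298/1.18121 = 0.8087

u ≈ 0.8087c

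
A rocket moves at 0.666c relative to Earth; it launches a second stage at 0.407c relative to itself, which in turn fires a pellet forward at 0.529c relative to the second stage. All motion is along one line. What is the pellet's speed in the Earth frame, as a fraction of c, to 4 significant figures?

Compose boost 2: (0.407 + 0.666)/(1 + 0.407×0.666) = 1.073/1.27106 = 0.844176
Compose boost 3: (0.529 + 0.844176)/(1 + 0.529×0.844176) = 1.37318/1.44657 = 0.9493

u ≈ 0.9493c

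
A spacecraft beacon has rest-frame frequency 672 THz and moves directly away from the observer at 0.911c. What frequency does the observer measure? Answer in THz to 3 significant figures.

Relativistic Doppler: f_obs = f_src √((1−β)/(1+β))
= 672 × √(0.089000/1.9110) = 672 × 0.21581 = 145 THz

f_obs ≈ 145 THz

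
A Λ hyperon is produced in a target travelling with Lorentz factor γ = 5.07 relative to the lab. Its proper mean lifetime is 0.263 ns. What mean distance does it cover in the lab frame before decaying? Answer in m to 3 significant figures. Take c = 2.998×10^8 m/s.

d ≈ 0.392 m

β = √(1 − 1/γ²) = √(1 − 1/5.07²) = 0.98036
Dilated lifetime: Δt = γτ₀ = 5.07 × 0.263 ns = 1.3334 ns
d = vΔt = 0.98036c × 1.3334 ns = 2.9391×10^8 m/s × 1.3334×10^-9 s = 0.392 m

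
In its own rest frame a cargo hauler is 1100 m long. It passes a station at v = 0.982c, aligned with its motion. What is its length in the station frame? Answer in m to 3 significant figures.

L ≈ 208 m

γ = 1/√(1 − 0.982²) = 5.2943
Length contraction: L = L₀/γ = 1100/5.2943 = 208 m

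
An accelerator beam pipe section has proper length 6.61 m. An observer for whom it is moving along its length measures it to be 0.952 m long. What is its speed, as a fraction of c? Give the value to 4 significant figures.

γ = L₀/L = 6.61/0.952 = 6.94328
β = √(1 − 1/γ²) = 0.9896

β ≈ 0.9896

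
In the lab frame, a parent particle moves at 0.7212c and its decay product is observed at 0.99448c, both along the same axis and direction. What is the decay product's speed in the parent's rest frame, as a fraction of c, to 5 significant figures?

u' ≈ 0.96640c

Inverse velocity addition: u' = (u − v)/(1 − uv/c²)
= (0.99448 − 0.7212)/(1 − 0.99448×0.7212) = 0.27328/0.2827810 = 0.96640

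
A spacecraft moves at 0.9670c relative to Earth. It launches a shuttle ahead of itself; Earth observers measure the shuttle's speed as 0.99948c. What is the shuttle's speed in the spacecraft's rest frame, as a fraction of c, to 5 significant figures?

Inverse velocity addition: u' = (u − v)/(1 − uv/c²)
= (0.99948 − 0.9670)/(1 − 0.99948×0.9670) = 0.032480/0.03350284 = 0.96947

u' ≈ 0.96947c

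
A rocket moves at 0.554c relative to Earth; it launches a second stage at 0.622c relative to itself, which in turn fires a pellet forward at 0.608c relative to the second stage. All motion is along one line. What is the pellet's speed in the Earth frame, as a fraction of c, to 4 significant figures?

Compose boost 2: (0.622 + 0.554)/(1 + 0.622×0.554) = 1.176/1.34459 = 0.874617
Compose boost 3: (0.608 + 0.874617)/(1 + 0.608×0.874617) = 1.48262/1.53177 = 0.9679

u ≈ 0.9679c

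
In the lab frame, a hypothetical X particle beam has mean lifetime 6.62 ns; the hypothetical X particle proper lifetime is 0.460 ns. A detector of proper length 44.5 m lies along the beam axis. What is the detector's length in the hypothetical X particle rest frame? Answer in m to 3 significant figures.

Time dilation ⇒ γ = Δt/τ₀ = 6.62/0.460 = 14.391
Length contraction: L = L₀/γ = 44.5/14.391 = 3.09 m

L ≈ 3.09 m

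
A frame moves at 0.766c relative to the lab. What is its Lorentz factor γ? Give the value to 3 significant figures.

γ = 1/√(1 − β²) = 1/√(1 − 0.766²) = 1/√(0.41324) = 1.56

γ ≈ 1.56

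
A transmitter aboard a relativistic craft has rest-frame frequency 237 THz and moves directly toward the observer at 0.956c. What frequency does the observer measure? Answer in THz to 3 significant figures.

Relativistic Doppler: f_obs = f_src √((1+β)/(1−β))
= 237 × √(1.9560/0.044000) = 237 × 6.6674 = 1580 THz

f_obs ≈ 1580 THz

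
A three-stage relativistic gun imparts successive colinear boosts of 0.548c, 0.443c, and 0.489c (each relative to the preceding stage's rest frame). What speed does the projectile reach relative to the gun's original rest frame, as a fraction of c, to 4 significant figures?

Compose boost 2: (0.443 + 0.548)/(1 + 0.443×0.548) = 0.9910/1.24276 = 0.797416
Compose boost 3: (0.489 + 0.797416)/(1 + 0.489×0.797416) = 1.28642/1.38994 = 0.9255

u ≈ 0.9255c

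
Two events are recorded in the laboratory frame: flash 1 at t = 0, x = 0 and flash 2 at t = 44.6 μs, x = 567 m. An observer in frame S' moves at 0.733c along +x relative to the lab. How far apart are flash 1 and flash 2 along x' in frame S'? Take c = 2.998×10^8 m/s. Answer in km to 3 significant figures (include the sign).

γ = 1/√(1 − 0.733²) = 1.4701
Δx' = γ(Δx − vΔt) = 1.4701 × (567 m − 0.733×(2.998×10^8 m/s)×44.6×10^-6 s)
= 1.4701 × (-9234.0 m) = -13.6 km

Δx' ≈ -13.6 km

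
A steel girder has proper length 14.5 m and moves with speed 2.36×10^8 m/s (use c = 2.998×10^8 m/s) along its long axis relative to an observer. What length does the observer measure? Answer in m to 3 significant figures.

β = v/c = 2.36×10^8 / 2.998×10^8 = 0.78719
γ = 1/√(1 − 0.78719²) = 1.6215
Length contraction: L = L₀/γ = 14.5/1.6215 = 8.94 m

L ≈ 8.94 m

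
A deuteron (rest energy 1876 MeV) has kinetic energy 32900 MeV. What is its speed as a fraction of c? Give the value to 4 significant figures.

γ = 1 + K/(m₀c²) = 1 + 32900/1876 = 18.5373
β = √(1 − 1/γ²) = 0.9985

β ≈ 0.9985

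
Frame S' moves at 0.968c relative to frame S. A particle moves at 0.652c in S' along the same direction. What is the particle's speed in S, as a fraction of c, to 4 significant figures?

u ≈ 0.9932c

Relativistic velocity addition: u = (u' + v)/(1 + u'v/c²)
= (0.652 + 0.968)/(1 + 0.652×0.968) = 1.620/1.63114 = 0.9932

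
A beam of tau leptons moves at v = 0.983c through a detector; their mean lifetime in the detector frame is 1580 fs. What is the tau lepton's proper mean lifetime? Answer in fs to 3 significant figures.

τ₀ ≈ 290 fs

γ = 1/√(1 − 0.983²) = 5.4465
Proper time: τ₀ = Δt/γ = 1580/5.4465 = 290 fs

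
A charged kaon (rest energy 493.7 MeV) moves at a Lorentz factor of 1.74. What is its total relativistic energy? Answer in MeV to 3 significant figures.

γ = 1.74 (given)
E = γm₀c² = 1.74 × 493.7 MeV = 859 MeV

E ≈ 859 MeV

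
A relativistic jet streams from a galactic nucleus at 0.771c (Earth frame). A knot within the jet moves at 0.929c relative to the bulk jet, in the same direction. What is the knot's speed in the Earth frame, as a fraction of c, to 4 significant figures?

u ≈ 0.9905c

Relativistic velocity addition: u = (u' + v)/(1 + u'v/c²)
= (0.929 + 0.771)/(1 + 0.929×0.771) = 1.700/1.71626 = 0.9905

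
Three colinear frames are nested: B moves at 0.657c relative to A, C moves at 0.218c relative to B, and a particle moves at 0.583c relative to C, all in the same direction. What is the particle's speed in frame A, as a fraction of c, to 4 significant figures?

Compose boost 2: (0.218 + 0.657)/(1 + 0.218×0.657) = 0.8750/1.14323 = 0.765378
Compose boost 3: (0.583 + 0.765378)/(1 + 0.583×0.765378) = 1.34838/1.44622 = 0.9323

u ≈ 0.9323c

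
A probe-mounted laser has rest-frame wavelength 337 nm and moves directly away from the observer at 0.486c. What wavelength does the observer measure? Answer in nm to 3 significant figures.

λ_obs ≈ 573 nm

Relativistic Doppler: λ_obs = λ_src √((1+β)/(1−β))
= 337 × √(1.4860/0.51400) = 337 × 1.7003 = 573 nm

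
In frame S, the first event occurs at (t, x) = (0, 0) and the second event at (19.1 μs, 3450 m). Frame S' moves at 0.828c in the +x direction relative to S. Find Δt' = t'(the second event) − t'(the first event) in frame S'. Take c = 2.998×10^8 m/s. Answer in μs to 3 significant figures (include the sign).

Δt' ≈ 17.1 μs

γ = 1/√(1 − 0.828²) = 1.7834
Δt' = γ(Δt − vΔx/c²) = 1.7834 × (19.1 μs − 0.828×3450 m / (2.998×10^8 m/s))
= 1.7834 × (9.5716 μs) = 17.1 μs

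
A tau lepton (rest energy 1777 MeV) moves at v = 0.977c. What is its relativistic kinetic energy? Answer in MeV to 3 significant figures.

γ = 1/√(1 − 0.977²) = 4.6896
K = (γ − 1)m₀c² = (4.6896 − 1) × 1777 MeV = 3.6896 × 1777 MeV = 6560 MeV

K ≈ 6560 MeV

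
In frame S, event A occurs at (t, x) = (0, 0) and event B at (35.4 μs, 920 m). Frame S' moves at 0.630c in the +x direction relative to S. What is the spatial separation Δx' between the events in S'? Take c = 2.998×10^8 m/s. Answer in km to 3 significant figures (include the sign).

γ = 1/√(1 − 0.630²) = 1.2877
Δx' = γ(Δx − vΔt) = 1.2877 × (920 m − 0.630×(2.998×10^8 m/s)×35.4×10^-6 s)
= 1.2877 × (-5766.1 m) = -7.42 km

Δx' ≈ -7.42 km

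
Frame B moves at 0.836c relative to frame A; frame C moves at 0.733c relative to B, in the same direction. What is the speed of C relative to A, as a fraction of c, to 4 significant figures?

Compose boost 2: (0.733 + 0.836)/(1 + 0.733×0.836) = 1.569/1.61279 = 0.9728

u ≈ 0.9728c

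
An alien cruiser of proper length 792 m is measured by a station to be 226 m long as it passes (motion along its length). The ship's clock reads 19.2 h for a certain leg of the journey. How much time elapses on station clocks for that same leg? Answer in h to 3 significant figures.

Length contraction ⇒ γ = L₀/L = 792/226 = 3.5044
Time dilation: Δt = γτ₀ = 3.5044 × 19.2 h = 67.3 h

Δt ≈ 67.3 h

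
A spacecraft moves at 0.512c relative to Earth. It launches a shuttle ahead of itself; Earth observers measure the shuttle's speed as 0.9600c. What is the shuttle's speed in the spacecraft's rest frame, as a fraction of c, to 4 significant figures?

u' ≈ 0.8811c

Inverse velocity addition: u' = (u − v)/(1 − uv/c²)
= (0.9600 − 0.512)/(1 − 0.9600×0.512) = 0.4480/0.508480 = 0.8811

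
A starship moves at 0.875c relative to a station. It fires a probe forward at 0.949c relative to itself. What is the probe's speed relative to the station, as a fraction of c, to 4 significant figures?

u ≈ 0.9965c

Relativistic velocity addition: u = (u' + v)/(1 + u'v/c²)
= (0.949 + 0.875)/(1 + 0.949×0.875) = 1.824/1.83038 = 0.9965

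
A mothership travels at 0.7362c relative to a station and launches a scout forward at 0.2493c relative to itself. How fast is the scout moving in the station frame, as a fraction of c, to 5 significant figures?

Compose boost 2: (0.2493 + 0.7362)/(1 + 0.2493×0.7362) = 0.98550/1.183535 = 0.83268

u ≈ 0.83268c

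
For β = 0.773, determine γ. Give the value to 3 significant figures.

γ ≈ 1.58

γ = 1/√(1 − β²) = 1/√(1 − 0.773²) = 1/√(0.40247) = 1.58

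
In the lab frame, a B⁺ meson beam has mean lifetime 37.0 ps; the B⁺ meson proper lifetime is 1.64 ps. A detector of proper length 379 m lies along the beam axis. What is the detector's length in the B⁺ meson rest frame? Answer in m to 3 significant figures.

L ≈ 16.8 m

Time dilation ⇒ γ = Δt/τ₀ = 37.0/1.64 = 22.561
Length contraction: L = L₀/γ = 379/22.561 = 16.8 m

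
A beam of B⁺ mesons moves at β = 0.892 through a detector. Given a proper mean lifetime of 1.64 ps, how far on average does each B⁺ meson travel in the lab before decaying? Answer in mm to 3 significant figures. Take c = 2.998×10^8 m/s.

d ≈ 0.970 mm

γ = 1/√(1 − 0.892²) = 2.2122
Dilated lifetime: Δt = γτ₀ = 2.2122 × 1.64 ps = 3.6280 ps
d = vΔt = 0.892c × 3.6280 ps = 2.6742×10^8 m/s × 3.6280×10^-12 s = 0.970 mm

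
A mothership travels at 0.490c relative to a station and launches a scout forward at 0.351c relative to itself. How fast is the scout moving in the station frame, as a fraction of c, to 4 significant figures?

u ≈ 0.7176c

Compose boost 2: (0.351 + 0.490)/(1 + 0.351×0.490) = 0.8410/1.17199 = 0.7176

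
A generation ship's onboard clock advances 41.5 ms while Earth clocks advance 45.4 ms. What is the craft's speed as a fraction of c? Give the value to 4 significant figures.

γ = Δt/τ₀ = 45.4/41.5 = 1.09398
β = √(1 − 1/γ²) = √(1 − 1/1.09398²) = 0.4055

β ≈ 0.4055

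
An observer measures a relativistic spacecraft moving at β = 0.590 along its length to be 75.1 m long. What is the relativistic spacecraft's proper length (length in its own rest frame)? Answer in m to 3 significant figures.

γ = 1/√(1 − 0.590²) = 1.2385
L₀ = γL = 1.2385 × 75.1 = 93.0 m

L₀ ≈ 93.0 m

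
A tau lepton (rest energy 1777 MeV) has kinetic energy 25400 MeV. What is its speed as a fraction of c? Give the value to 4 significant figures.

γ = 1 + K/(m₀c²) = 1 + 25400/1777 = 15.2938
β = √(1 − 1/γ²) = 0.9979

β ≈ 0.9979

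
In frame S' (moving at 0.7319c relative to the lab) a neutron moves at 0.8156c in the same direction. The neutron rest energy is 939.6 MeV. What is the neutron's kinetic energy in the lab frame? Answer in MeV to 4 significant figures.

u_lab = (0.8156 + 0.7319)/(1 + 0.8156×0.7319) = 0.9690422
γ = 1/√(1 − 0.9690422²) = 4.05030
K = (γ − 1)m₀c² = (4.05030 − 1) × 939.6 = 3.05030 × 939.6 = 2866 MeV

K ≈ 2866 MeV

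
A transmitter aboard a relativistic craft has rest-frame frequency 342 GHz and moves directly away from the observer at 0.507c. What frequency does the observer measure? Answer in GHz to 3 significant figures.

Relativistic Doppler: f_obs = f_src √((1−β)/(1+β))
= 342 × √(0.49300/1.5070) = 342 × 0.57196 = 196 GHz

f_obs ≈ 196 GHz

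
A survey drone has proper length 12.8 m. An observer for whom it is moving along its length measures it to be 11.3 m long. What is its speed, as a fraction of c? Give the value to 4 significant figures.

β ≈ 0.4697

γ = L₀/L = 12.8/11.3 = 1.13274
β = √(1 − 1/γ²) = 0.4697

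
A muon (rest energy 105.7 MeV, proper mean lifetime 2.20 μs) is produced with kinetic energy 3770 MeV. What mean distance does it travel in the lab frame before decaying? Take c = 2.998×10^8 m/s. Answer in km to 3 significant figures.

γ = 1 + K/(m₀c²) = 1 + 3770/105.7 = 36.667
β = √(1 − 1/γ²) = 0.99963
Dilated lifetime: γτ₀ = 36.667 × 2.20 μs = 80.667 μs
d = βc·γτ₀ = 0.99963 × (2.998×10^8 m/s) × 8.0667×10^-5 s = 24.2 km

d ≈ 24.2 km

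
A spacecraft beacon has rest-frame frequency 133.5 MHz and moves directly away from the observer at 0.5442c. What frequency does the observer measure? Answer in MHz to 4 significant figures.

f_obs ≈ 72.53 MHz

Relativistic Doppler: f_obs = f_src √((1−β)/(1+β))
= 133.5 × √(0.455800/1.54420) = 133.5 × 0.543295 = 72.53 MHz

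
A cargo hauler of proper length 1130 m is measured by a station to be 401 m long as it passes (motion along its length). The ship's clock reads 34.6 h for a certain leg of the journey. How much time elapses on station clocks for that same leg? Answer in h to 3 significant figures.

Length contraction ⇒ γ = L₀/L = 1130/401 = 2.8180
Time dilation: Δt = γτ₀ = 2.8180 × 34.6 h = 97.5 h

Δt ≈ 97.5 h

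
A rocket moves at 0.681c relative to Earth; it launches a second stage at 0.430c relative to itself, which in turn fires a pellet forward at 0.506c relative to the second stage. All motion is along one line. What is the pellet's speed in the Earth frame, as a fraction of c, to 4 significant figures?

u ≈ 0.9516c

Compose boost 2: (0.430 + 0.681)/(1 + 0.430×0.681) = 1.111/1.29283 = 0.859355
Compose boost 3: (0.506 + 0.859355)/(1 + 0.506×0.859355) = 1.36536/1.43483 = 0.9516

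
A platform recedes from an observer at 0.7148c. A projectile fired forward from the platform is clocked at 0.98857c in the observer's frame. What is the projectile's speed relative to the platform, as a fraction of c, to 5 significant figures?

u' ≈ 0.93319c

Inverse velocity addition: u' = (u − v)/(1 − uv/c²)
= (0.98857 − 0.7148)/(1 − 0.98857×0.7148) = 0.27377/0.2933702 = 0.93319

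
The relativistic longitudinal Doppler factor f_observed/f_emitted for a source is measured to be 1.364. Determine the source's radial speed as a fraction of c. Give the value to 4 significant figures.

f_obs/f_src = √((1+β)/(1−β)) = 1.364  ⇒  (1+β)/(1−β) = 1.86050
β = |1 − D²|/(1 + D²) = |1 − 1.86050|/(1 + 1.86050) = 0.3008

β ≈ 0.3008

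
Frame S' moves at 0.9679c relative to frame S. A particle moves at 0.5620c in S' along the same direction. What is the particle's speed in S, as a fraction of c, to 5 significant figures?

Relativistic velocity addition: u = (u' + v)/(1 + u'v/c²)
= (0.5620 + 0.9679)/(1 + 0.5620×0.9679) = 1.5299/1.543960 = 0.99089

u ≈ 0.99089c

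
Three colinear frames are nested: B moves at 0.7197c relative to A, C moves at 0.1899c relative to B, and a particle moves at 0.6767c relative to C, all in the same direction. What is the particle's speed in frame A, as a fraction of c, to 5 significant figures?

u ≈ 0.95810c

Compose boost 2: (0.1899 + 0.7197)/(1 + 0.1899×0.7197) = 0.90960/1.136671 = 0.8002315
Compose boost 3: (0.6767 + 0.8002315)/(1 + 0.6767×0.8002315) = 1.476932/1.541517 = 0.95810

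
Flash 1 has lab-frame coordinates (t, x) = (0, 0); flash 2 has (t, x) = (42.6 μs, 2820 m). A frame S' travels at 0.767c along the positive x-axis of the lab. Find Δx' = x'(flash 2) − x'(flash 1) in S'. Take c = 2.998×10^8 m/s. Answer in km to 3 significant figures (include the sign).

γ = 1/√(1 − 0.767²) = 1.5585
Δx' = γ(Δx − vΔt) = 1.5585 × (2820 m − 0.767×(2.998×10^8 m/s)×42.6×10^-6 s)
= 1.5585 × (-6975.7 m) = -10.9 km

Δx' ≈ -10.9 km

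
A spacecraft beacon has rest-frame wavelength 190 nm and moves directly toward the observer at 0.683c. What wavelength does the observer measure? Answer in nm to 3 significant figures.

Relativistic Doppler: λ_obs = λ_src √((1−β)/(1+β))
= 190 × √(0.31700/1.6830) = 190 × 0.43400 = 82.5 nm

λ_obs ≈ 82.5 nm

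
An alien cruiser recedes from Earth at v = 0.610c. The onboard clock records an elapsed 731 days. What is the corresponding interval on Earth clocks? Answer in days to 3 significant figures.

γ = 1/√(1 − 0.610²) = 1.2620
Time dilation: Δt = γτ₀ = 1.2620 × 731 days = 923 days

Δt ≈ 923 days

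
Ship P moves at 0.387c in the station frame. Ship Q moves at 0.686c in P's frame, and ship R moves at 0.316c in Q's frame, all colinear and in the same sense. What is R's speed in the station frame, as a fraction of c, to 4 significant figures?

u ≈ 0.9179c

Compose boost 2: (0.686 + 0.387)/(1 + 0.686×0.387) = 1.073/1.26548 = 0.847898
Compose boost 3: (0.316 + 0.847898)/(1 + 0.316×0.847898) = 1.16390/1.26794 = 0.9179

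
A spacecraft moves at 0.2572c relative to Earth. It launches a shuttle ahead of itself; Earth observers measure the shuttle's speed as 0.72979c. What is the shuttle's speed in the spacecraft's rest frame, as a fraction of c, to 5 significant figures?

u' ≈ 0.58179c

Inverse velocity addition: u' = (u − v)/(1 − uv/c²)
= (0.72979 − 0.2572)/(1 − 0.72979×0.2572) = 0.47259/0.8122980 = 0.58179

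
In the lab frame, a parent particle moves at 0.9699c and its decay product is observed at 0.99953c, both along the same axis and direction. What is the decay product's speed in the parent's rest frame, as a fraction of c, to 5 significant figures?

Inverse velocity addition: u' = (u − v)/(1 − uv/c²)
= (0.99953 − 0.9699)/(1 − 0.99953×0.9699) = 0.029630/0.03055585 = 0.96970

u' ≈ 0.96970c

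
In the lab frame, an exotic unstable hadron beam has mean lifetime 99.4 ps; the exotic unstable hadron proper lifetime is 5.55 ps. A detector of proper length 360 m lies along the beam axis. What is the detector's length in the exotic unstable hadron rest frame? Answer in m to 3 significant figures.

Time dilation ⇒ γ = Δt/τ₀ = 99.4/5.55 = 17.910
Length contraction: L = L₀/γ = 360/17.910 = 20.1 m

L ≈ 20.1 m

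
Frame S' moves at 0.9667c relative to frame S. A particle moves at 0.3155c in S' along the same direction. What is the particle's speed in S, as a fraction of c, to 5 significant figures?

u ≈ 0.98253c

Relativistic velocity addition: u = (u' + v)/(1 + u'v/c²)
= (0.3155 + 0.9667)/(1 + 0.3155×0.9667) = 1.2822/1.304994 = 0.98253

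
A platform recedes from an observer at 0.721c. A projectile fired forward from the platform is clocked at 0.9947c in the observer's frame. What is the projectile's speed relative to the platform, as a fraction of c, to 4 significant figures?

u' ≈ 0.9677c

Inverse velocity addition: u' = (u − v)/(1 − uv/c²)
= (0.9947 − 0.721)/(1 − 0.9947×0.721) = 0.2737/0.282821 = 0.9677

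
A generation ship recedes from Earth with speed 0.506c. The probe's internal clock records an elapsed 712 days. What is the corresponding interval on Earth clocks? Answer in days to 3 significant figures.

γ = 1/√(1 − 0.506²) = 1.1594
Time dilation: Δt = γτ₀ = 1.1594 × 712 days = 825 days

Δt ≈ 825 days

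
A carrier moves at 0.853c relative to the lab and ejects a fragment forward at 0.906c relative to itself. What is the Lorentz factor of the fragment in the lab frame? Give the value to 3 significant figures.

u_lab = (0.906 + 0.853)/(1 + 0.906×0.853) = 1.759/1.77282 = 0.992206
γ = 1/√(1 − 0.992206²) = 8.02

γ ≈ 8.02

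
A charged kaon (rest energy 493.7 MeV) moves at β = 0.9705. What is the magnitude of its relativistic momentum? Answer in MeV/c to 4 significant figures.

γ = 1/√(1 − 0.9705²) = 4.14764
p = γβm₀c = 4.14764 × 0.9705 × 493.7 MeV/c = 1987 MeV/c

p ≈ 1987 MeV/c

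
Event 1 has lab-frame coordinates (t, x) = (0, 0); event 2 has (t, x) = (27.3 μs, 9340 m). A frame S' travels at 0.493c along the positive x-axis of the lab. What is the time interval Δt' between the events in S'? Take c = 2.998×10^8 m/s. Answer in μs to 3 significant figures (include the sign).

γ = 1/√(1 − 0.493²) = 1.1494
Δt' = γ(Δt − vΔx/c²) = 1.1494 × (27.3 μs − 0.493×9340 m / (2.998×10^8 m/s))
= 1.1494 × (11.941 μs) = 13.7 μs

Δt' ≈ 13.7 μs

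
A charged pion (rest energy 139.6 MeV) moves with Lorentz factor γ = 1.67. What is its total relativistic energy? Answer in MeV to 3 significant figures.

E ≈ 233 MeV

γ = 1.67 (given)
E = γm₀c² = 1.67 × 139.6 MeV = 233 MeV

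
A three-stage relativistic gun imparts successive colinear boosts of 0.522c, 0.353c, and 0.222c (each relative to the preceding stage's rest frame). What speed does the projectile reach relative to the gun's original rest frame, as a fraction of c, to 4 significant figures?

u ≈ 0.8255c

Compose boost 2: (0.353 + 0.522)/(1 + 0.353×0.522) = 0.8750/1.18427 = 0.738854
Compose boost 3: (0.222 + 0.738854)/(1 + 0.222×0.738854) = 0.960854/1.16403 = 0.8255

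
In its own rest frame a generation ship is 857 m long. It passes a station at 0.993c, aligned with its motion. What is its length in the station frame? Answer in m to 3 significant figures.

L ≈ 101 m

γ = 1/√(1 − 0.993²) = 8.4664
Length contraction: L = L₀/γ = 857/8.4664 = 101 m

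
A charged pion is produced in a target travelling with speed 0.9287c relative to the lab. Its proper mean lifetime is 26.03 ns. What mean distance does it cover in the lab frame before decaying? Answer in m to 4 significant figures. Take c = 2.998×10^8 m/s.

d ≈ 19.54 m

γ = 1/√(1 − 0.9287²) = 2.69664
Dilated lifetime: Δt = γτ₀ = 2.69664 × 26.03 ns = 70.1935 ns
d = vΔt = 0.9287c × 70.1935 ns = 2.78424×10^8 m/s × 7.01935×10^-8 s = 19.54 m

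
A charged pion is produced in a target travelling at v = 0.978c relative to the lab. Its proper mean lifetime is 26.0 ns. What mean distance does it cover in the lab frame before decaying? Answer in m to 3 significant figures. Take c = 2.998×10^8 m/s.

γ = 1/√(1 − 0.978²) = 4.7938
Dilated lifetime: Δt = γτ₀ = 4.7938 × 26.0 ns = 124.64 ns
d = vΔt = 0.978c × 124.64 ns = 2.9320×10^8 m/s × 1.2464×10^-7 s = 36.5 m

d ≈ 36.5 m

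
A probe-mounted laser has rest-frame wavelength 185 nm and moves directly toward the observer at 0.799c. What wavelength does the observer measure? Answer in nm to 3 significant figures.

Relativistic Doppler: λ_obs = λ_src √((1−β)/(1+β))
= 185 × √(0.20100/1.7990) = 185 × 0.33426 = 61.8 nm

λ_obs ≈ 61.8 nm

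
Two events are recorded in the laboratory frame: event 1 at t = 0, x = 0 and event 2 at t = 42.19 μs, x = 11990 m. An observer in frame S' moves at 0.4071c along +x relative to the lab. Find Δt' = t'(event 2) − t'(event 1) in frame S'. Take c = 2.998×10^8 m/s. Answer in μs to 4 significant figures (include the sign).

γ = 1/√(1 − 0.4071²) = 1.09483
Δt' = γ(Δt − vΔx/c²) = 1.09483 × (42.19 μs − 0.4071×11990 m / (2.998×10^8 m/s))
= 1.09483 × (25.9087 μs) = 28.37 μs

Δt' ≈ 28.37 μs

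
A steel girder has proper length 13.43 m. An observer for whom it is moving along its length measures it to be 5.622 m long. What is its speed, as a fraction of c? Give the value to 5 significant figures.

γ = L₀/L = 13.43/5.622 = 2.388830
β = √(1 − 1/γ²) = 0.90816

β ≈ 0.90816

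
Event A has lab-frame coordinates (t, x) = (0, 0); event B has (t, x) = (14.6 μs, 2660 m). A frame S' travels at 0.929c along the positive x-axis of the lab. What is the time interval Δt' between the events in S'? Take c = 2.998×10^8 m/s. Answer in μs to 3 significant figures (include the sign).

Δt' ≈ 17.2 μs

γ = 1/√(1 − 0.929²) = 2.7021
Δt' = γ(Δt − vΔx/c²) = 2.7021 × (14.6 μs − 0.929×2660 m / (2.998×10^8 m/s))
= 2.7021 × (6.3574 μs) = 17.2 μs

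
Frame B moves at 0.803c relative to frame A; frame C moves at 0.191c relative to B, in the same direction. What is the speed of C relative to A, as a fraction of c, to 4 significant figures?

Compose boost 2: (0.191 + 0.803)/(1 + 0.191×0.803) = 0.9940/1.15337 = 0.8618

u ≈ 0.8618c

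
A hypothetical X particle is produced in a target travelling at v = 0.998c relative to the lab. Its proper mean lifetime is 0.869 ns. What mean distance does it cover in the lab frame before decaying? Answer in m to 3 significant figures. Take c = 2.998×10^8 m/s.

d ≈ 4.11 m

γ = 1/√(1 − 0.998²) = 15.819
Dilated lifetime: Δt = γτ₀ = 15.819 × 0.869 ns = 13.747 ns
d = vΔt = 0.998c × 13.747 ns = 2.9920×10^8 m/s × 1.3747×10^-8 s = 4.11 m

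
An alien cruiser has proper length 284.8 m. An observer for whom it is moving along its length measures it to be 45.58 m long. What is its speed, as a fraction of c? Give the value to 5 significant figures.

γ = L₀/L = 284.8/45.58 = 6.248355
β = √(1 − 1/γ²) = 0.98711

β ≈ 0.98711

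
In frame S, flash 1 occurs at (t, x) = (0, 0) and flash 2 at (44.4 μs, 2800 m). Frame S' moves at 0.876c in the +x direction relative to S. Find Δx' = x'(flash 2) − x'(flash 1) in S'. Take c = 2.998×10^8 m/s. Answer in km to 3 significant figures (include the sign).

γ = 1/√(1 − 0.876²) = 2.0734
Δx' = γ(Δx − vΔt) = 2.0734 × (2800 m − 0.876×(2.998×10^8 m/s)×44.4×10^-6 s)
= 2.0734 × (-8860.5 m) = -18.4 km

Δx' ≈ -18.4 km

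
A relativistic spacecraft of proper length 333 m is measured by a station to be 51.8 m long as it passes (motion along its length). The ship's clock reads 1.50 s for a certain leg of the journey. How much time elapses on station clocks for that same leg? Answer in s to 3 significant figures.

Length contraction ⇒ γ = L₀/L = 333/51.8 = 6.4286
Time dilation: Δt = γτ₀ = 6.4286 × 1.50 s = 9.64 s

Δt ≈ 9.64 s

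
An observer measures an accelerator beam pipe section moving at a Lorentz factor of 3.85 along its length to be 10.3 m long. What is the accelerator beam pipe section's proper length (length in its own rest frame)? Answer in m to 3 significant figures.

L₀ ≈ 39.7 m

γ = 3.85 (given)
L₀ = γL = 3.85 × 10.3 = 39.7 m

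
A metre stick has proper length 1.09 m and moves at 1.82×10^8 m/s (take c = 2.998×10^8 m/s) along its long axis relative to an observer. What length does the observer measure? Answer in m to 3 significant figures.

L ≈ 0.866 m

β = v/c = 1.82×10^8 / 2.998×10^8 = 0.60707
γ = 1/√(1 − 0.60707²) = 1.2584
Length contraction: L = L₀/γ = 1.09/1.2584 = 0.866 m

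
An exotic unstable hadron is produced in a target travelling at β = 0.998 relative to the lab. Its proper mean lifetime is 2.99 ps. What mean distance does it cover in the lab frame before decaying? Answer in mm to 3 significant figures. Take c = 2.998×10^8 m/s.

d ≈ 14.2 mm

γ = 1/√(1 − 0.998²) = 15.819
Dilated lifetime: Δt = γτ₀ = 15.819 × 2.99 ps = 47.300 ps
d = vΔt = 0.998c × 47.300 ps = 2.9920×10^8 m/s × 4.7300×10^-11 s = 14.2 mm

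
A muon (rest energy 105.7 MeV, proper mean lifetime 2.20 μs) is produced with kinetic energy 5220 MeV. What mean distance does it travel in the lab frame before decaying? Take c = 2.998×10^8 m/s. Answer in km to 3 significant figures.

γ = 1 + K/(m₀c²) = 1 + 5220/105.7 = 50.385
β = √(1 − 1/γ²) = 0.99980
Dilated lifetime: γτ₀ = 50.385 × 2.20 μs = 110.85 μs
d = βc·γτ₀ = 0.99980 × (2.998×10^8 m/s) × 0.00011085 s = 33.2 km

d ≈ 33.2 km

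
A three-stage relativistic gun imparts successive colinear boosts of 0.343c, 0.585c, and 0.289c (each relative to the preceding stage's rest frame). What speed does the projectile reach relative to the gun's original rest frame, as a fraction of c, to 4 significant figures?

u ≈ 0.8680c

Compose boost 2: (0.585 + 0.343)/(1 + 0.585×0.343) = 0.9280/1.20066 = 0.772911
Compose boost 3: (0.289 + 0.772911)/(1 + 0.289×0.772911) = 1.06191/1.22337 = 0.8680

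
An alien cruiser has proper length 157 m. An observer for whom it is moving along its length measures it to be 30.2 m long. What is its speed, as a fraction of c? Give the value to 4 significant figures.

β ≈ 0.9813

γ = L₀/L = 157/30.2 = 5.19868
β = √(1 − 1/γ²) = 0.9813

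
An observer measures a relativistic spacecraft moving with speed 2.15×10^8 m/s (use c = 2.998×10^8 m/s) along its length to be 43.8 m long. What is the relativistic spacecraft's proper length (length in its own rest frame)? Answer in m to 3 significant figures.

β = v/c = 2.15×10^8 / 2.998×10^8 = 0.71714
γ = 1/√(1 − 0.71714²) = 1.4349
L₀ = γL = 1.4349 × 43.8 = 62.8 m

L₀ ≈ 62.8 m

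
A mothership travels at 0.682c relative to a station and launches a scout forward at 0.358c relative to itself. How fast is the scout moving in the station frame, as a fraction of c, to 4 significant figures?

u ≈ 0.8359c

Compose boost 2: (0.358 + 0.682)/(1 + 0.358×0.682) = 1.040/1.24416 = 0.8359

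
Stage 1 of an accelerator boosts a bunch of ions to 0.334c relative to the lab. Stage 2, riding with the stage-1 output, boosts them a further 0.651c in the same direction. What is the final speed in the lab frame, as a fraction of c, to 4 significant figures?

Compose boost 2: (0.651 + 0.334)/(1 + 0.651×0.334) = 0.9850/1.21743 = 0.8091

u ≈ 0.8091c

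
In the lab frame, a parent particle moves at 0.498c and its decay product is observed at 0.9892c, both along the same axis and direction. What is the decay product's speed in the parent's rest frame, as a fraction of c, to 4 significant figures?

Inverse velocity addition: u' = (u − v)/(1 − uv/c²)
= (0.9892 − 0.498)/(1 − 0.9892×0.498) = 0.4912/0.507378 = 0.9681

u' ≈ 0.9681c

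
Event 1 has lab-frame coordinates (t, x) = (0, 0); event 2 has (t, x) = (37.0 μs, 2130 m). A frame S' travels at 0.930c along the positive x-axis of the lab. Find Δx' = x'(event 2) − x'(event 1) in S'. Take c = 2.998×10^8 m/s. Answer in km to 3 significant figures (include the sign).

γ = 1/√(1 − 0.930²) = 2.7206
Δx' = γ(Δx − vΔt) = 2.7206 × (2130 m − 0.930×(2.998×10^8 m/s)×37.0×10^-6 s)
= 2.7206 × (-8186.1 m) = -22.3 km

Δx' ≈ -22.3 km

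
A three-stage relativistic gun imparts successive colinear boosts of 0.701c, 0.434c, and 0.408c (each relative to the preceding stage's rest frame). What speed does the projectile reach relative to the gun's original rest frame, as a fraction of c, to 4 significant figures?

Compose boost 2: (0.434 + 0.701)/(1 + 0.434×0.701) = 1.135/1.30423 = 0.870243
Compose boost 3: (0.408 + 0.870243)/(1 + 0.408×0.870243) = 1.27824/1.35506 = 0.9433

u ≈ 0.9433c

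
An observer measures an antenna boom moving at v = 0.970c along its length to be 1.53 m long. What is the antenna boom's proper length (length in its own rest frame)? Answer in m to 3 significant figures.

γ = 1/√(1 − 0.970²) = 4.1135
L₀ = γL = 4.1135 × 1.53 = 6.29 m

L₀ ≈ 6.29 m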